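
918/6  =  153 = 153.00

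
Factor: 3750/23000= 2^(  -  2 )*3^1*5^1  *  23^(-1) = 15/92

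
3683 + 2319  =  6002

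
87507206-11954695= 75552511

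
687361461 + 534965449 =1222326910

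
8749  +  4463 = 13212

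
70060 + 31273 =101333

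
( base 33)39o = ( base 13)1830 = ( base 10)3588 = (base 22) 792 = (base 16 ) e04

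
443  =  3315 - 2872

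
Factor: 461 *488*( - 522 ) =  - 2^4*3^2 * 29^1*61^1*461^1 = - 117433296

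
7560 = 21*360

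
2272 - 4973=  - 2701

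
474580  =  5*94916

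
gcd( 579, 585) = 3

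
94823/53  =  94823/53 = 1789.11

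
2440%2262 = 178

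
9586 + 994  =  10580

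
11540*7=80780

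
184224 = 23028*8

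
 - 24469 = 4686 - 29155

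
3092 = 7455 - 4363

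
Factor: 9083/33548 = 2^( - 2)*31^1*293^1*8387^( - 1) 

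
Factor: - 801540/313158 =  - 2^1*3^1*5^1  *  19^( - 1)*41^ ( - 1 )*61^1*67^( - 1)*73^1  =  - 133590/52193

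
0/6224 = 0 = 0.00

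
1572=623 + 949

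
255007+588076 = 843083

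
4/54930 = 2/27465 = 0.00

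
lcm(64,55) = 3520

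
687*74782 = 51375234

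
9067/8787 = 9067/8787=1.03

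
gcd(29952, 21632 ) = 1664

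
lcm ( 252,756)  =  756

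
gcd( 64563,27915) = 3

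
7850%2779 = 2292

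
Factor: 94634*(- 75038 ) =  - 7101146092 = -  2^2*17^1*2207^1*47317^1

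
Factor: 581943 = 3^1*29^1*6689^1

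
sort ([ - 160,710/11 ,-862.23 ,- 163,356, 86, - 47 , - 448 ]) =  [  -  862.23, - 448, - 163, - 160, - 47,710/11,86,356] 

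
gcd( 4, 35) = 1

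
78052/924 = 84  +  109/231 =84.47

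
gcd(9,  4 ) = 1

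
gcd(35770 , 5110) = 5110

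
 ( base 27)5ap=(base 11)2a62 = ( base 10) 3940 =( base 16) F64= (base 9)5357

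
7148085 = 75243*95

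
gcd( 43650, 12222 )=1746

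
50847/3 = 16949=16949.00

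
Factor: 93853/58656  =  2^ (  -  5 )*3^( - 1)*13^( - 1) *47^( - 1)*127^1*739^1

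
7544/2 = 3772 =3772.00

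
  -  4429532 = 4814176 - 9243708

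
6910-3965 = 2945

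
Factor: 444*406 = 180264 = 2^3 * 3^1* 7^1*29^1*37^1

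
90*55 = 4950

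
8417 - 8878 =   -  461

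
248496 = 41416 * 6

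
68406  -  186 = 68220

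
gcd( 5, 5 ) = 5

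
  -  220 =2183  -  2403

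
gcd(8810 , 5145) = 5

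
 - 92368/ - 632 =146 +12/79 =146.15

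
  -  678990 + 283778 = -395212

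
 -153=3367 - 3520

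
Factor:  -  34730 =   -  2^1*5^1 *23^1*151^1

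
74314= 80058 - 5744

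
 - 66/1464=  - 1 + 233/244 = - 0.05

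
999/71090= 999/71090 = 0.01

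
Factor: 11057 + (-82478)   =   - 3^1*7^1*19^1*179^1 =- 71421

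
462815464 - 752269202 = -289453738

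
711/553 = 1+2/7 = 1.29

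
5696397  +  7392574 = 13088971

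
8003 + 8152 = 16155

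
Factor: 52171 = 7^1*29^1*257^1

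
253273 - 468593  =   -215320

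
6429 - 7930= - 1501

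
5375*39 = 209625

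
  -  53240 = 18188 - 71428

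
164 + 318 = 482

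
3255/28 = 116+1/4 = 116.25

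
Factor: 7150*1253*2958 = 2^2*3^1 *5^2*7^1*11^1*13^1*17^1*29^1*179^1= 26500574100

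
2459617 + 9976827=12436444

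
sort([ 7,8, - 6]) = [ - 6,7, 8 ]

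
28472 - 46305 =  - 17833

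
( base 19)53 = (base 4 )1202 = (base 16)62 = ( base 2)1100010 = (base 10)98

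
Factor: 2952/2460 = 6/5 = 2^1*3^1*5^(-1 ) 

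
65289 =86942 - 21653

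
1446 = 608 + 838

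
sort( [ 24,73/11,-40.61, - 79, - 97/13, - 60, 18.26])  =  [ - 79, - 60, - 40.61, - 97/13,73/11, 18.26, 24 ] 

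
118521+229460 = 347981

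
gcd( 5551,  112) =7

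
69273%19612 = 10437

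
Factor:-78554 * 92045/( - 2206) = 5^1*7^1*31^1 * 41^1 * 181^1* 449^1*1103^( -1) = 3615251465/1103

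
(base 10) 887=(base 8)1567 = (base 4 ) 31313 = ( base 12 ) 61B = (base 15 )3E2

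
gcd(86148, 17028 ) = 36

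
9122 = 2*4561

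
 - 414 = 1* ( - 414)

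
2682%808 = 258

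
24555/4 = 6138 + 3/4=6138.75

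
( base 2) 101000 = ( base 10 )40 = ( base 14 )2c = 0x28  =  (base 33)17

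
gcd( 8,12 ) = 4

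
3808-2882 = 926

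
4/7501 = 4/7501  =  0.00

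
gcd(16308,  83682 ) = 18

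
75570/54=1399 + 4/9 = 1399.44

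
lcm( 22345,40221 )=201105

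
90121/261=345 + 76/261 = 345.29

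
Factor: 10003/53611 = 7^1*1429^1 * 53611^( - 1)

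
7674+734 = 8408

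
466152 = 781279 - 315127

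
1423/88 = 16 + 15/88 = 16.17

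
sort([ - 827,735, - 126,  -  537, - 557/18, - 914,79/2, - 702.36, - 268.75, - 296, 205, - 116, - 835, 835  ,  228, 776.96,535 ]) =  [-914, - 835, - 827, - 702.36, - 537, - 296, - 268.75, - 126, - 116, - 557/18,79/2, 205, 228, 535,735,776.96, 835]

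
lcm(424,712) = 37736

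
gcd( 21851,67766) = 1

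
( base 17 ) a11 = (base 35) 2d3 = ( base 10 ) 2908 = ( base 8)5534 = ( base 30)36s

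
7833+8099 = 15932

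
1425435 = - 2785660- - 4211095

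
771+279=1050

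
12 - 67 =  - 55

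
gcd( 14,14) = 14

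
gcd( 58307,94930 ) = 1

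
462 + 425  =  887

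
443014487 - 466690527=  - 23676040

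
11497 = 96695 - 85198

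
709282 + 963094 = 1672376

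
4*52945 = 211780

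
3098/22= 140 + 9/11= 140.82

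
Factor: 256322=2^1 * 11^1*61^1*191^1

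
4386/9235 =4386/9235 = 0.47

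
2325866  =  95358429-93032563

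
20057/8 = 20057/8 = 2507.12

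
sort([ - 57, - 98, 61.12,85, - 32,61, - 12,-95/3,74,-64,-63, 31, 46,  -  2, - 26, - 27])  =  [ -98 ,-64, - 63,  -  57, -32,-95/3,  -  27,-26, - 12, - 2, 31 , 46,61,61.12,74, 85]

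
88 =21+67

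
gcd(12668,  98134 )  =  2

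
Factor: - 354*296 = - 104784=- 2^4*3^1*37^1*59^1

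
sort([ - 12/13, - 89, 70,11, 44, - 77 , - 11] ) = [-89,  -  77, - 11,- 12/13,11,  44,70 ]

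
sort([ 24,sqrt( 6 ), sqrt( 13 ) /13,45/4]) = [sqrt( 13 ) /13, sqrt( 6), 45/4,24 ]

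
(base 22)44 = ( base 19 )4G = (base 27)3b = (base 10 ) 92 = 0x5C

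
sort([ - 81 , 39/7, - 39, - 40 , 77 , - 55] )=[- 81, - 55, - 40, - 39 , 39/7,77]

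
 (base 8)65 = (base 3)1222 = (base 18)2H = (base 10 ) 53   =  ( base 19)2F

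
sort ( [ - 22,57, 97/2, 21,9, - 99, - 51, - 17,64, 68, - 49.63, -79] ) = [ - 99, - 79, - 51,  -  49.63 , - 22,-17,9, 21,97/2,57,64,68 ]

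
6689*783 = 5237487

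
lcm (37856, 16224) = 113568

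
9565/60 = 1913/12 = 159.42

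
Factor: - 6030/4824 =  - 2^(-2 )*5^1 = -5/4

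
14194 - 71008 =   -  56814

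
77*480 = 36960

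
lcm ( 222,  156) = 5772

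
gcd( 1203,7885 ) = 1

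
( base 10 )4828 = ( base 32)4ms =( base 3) 20121211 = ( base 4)1023130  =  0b1001011011100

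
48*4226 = 202848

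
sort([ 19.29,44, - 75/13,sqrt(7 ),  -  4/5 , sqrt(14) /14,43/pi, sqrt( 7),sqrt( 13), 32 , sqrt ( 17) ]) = [  -  75/13, - 4/5 , sqrt(14)/14,sqrt(7),  sqrt( 7 ), sqrt(13 ) , sqrt( 17 ),43/pi,19.29, 32  ,  44]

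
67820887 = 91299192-23478305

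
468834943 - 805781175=  -  336946232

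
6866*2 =13732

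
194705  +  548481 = 743186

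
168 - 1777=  - 1609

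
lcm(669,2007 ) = 2007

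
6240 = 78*80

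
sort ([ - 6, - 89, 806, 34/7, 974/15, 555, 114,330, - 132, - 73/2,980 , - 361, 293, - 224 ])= [ -361, - 224,-132,  -  89, - 73/2  , - 6, 34/7, 974/15, 114, 293, 330, 555,806, 980] 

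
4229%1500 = 1229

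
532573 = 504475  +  28098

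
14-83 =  - 69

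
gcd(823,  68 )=1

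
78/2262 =1/29  =  0.03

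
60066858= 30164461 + 29902397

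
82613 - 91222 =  - 8609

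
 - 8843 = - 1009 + - 7834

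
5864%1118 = 274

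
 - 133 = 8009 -8142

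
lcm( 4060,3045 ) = 12180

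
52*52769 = 2743988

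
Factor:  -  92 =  - 2^2* 23^1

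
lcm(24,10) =120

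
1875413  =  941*1993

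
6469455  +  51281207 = 57750662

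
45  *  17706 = 796770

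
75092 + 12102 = 87194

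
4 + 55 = 59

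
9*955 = 8595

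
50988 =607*84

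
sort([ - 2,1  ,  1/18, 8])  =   [ - 2,1/18,1,8 ]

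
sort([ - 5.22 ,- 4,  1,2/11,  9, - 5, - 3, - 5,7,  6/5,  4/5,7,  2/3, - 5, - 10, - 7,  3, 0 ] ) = [ - 10, - 7 , - 5.22, - 5, - 5, - 5, - 4, - 3,0,2/11,2/3, 4/5, 1, 6/5,3,  7,  7, 9 ] 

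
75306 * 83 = 6250398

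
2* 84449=168898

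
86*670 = 57620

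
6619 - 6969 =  - 350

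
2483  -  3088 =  - 605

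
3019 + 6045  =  9064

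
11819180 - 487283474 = -475464294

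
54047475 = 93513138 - 39465663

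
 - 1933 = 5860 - 7793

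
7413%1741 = 449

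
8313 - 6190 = 2123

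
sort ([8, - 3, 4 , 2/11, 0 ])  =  [- 3,0, 2/11, 4, 8 ]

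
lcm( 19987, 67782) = 1558986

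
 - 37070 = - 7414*5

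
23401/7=3343 = 3343.00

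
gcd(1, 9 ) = 1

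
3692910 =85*43446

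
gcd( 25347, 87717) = 21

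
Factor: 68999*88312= 2^3*7^2* 19^1*83^1*9857^1 = 6093439688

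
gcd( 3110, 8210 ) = 10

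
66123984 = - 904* ( - 73146)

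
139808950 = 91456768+48352182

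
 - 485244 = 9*(-53916)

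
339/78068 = 339/78068 = 0.00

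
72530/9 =8058  +  8/9=8058.89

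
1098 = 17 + 1081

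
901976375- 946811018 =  - 44834643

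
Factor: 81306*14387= 2^1 *3^2*4517^1*14387^1 = 1169749422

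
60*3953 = 237180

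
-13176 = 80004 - 93180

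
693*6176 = 4279968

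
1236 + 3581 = 4817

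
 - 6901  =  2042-8943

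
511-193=318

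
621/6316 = 621/6316  =  0.10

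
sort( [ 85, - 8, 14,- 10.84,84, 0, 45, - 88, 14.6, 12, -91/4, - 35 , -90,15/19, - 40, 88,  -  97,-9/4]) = [-97, -90, - 88, -40 , - 35 ,-91/4,-10.84 , - 8,- 9/4,0, 15/19,12,14,14.6,45, 84,85, 88] 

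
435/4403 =435/4403 = 0.10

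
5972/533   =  11 + 109/533 = 11.20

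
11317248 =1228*9216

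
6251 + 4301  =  10552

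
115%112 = 3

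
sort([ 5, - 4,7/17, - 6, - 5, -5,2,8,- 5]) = [ - 6, - 5, - 5, - 5, - 4,7/17, 2,5,  8]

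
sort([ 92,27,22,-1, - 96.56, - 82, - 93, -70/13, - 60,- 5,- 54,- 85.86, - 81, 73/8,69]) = [ - 96.56, - 93,-85.86, - 82, - 81, - 60, - 54, - 70/13, - 5,-1,73/8,22,27,69, 92 ] 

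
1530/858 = 255/143 = 1.78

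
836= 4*209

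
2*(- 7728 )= -15456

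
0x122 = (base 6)1202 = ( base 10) 290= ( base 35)8a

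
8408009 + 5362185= 13770194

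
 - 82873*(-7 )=580111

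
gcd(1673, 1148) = 7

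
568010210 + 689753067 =1257763277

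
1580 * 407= 643060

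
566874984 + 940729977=1507604961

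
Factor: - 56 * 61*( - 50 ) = 2^4*5^2*7^1*61^1= 170800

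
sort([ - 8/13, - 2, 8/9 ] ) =[  -  2, - 8/13, 8/9] 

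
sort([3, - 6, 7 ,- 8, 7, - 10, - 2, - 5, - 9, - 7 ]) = [ - 10, - 9, - 8, - 7, - 6 , - 5, - 2, 3, 7,7]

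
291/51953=291/51953 = 0.01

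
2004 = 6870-4866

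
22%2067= 22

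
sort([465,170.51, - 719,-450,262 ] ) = [  -  719 , - 450,170.51, 262,465]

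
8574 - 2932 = 5642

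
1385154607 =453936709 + 931217898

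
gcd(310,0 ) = 310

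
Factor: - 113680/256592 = -35/79 = -5^1*7^1*79^( - 1 )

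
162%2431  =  162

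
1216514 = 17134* 71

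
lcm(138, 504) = 11592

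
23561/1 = 23561 =23561.00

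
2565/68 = 2565/68 = 37.72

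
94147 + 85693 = 179840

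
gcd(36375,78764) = 97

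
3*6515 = 19545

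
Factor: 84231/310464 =191/704 = 2^( - 6 ) * 11^(-1) * 191^1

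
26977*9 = 242793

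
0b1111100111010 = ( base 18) 16C2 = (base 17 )1ab4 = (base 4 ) 1330322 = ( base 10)7994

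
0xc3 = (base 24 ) 83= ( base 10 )195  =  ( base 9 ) 236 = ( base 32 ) 63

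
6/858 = 1/143=0.01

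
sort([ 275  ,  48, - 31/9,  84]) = [ - 31/9 , 48,84,275 ]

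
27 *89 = 2403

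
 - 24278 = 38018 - 62296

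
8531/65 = 131 + 16/65 = 131.25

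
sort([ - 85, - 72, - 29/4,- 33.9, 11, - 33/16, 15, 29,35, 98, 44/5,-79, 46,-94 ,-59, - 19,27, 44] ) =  [  -  94, - 85, - 79, - 72, - 59,-33.9, - 19, - 29/4, - 33/16,44/5, 11,15, 27,29,35, 44, 46, 98 ]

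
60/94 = 30/47 = 0.64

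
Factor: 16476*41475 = 2^2*3^2*5^2*7^1*79^1*1373^1 = 683342100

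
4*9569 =38276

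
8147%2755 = 2637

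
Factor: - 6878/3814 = - 19^1*181^1*1907^(-1 )= - 3439/1907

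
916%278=82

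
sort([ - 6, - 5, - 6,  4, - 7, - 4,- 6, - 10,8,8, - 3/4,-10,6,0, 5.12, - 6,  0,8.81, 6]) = [- 10, - 10, - 7 ,-6,-6, - 6, - 6, - 5, - 4 , - 3/4,0,  0, 4,5.12,6,6, 8,8, 8.81 ] 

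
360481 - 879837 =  - 519356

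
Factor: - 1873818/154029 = -2^1*3^1*19^1 * 5479^1*51343^( - 1 ) = - 624606/51343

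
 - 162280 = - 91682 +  - 70598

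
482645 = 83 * 5815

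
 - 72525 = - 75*967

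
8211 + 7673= 15884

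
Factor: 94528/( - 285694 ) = -2^5 * 7^1*677^(-1 ) = - 224/677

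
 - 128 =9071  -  9199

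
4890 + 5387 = 10277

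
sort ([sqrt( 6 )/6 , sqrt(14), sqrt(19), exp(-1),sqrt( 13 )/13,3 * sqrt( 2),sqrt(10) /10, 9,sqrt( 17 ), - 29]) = [ - 29,sqrt( 13) /13,  sqrt( 10) /10,exp(-1),sqrt(6 ) /6,sqrt (14 ),  sqrt (17) , 3 *sqrt( 2),sqrt( 19), 9] 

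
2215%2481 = 2215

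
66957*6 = 401742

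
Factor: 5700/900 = 19/3 = 3^( - 1 )*19^1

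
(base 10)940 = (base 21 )22G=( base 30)11a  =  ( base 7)2512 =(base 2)1110101100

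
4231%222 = 13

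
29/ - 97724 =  -29/97724 = -  0.00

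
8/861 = 8/861 = 0.01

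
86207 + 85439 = 171646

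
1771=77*23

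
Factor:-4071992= - 2^3*67^1*71^1  *  107^1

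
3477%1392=693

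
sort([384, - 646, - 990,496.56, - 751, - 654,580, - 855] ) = [  -  990, - 855, - 751, - 654, - 646,384,496.56, 580 ] 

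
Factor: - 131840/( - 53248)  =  2^( -4 ) * 5^1*13^( - 1) * 103^1 = 515/208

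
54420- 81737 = - 27317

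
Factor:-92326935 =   -  3^1*5^1  *  6155129^1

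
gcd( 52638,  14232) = 6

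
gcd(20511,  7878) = 3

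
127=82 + 45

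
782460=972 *805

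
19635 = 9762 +9873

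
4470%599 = 277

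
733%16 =13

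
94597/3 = 31532 + 1/3  =  31532.33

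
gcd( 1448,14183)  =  1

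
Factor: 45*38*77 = 131670 = 2^1*3^2*5^1 * 7^1* 11^1*19^1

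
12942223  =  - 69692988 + 82635211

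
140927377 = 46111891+94815486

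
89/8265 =89/8265  =  0.01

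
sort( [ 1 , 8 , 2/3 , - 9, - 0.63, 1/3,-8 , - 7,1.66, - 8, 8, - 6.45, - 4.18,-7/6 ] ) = [ - 9,  -  8, - 8, - 7,  -  6.45, - 4.18,-7/6,-0.63,1/3 , 2/3, 1,1.66,8,8]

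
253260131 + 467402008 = 720662139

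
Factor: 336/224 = 2^(- 1 ) * 3^1 = 3/2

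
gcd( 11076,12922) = 1846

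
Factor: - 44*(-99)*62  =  270072  =  2^3*3^2*11^2 * 31^1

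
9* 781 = 7029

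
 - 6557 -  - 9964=3407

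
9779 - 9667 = 112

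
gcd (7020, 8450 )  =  130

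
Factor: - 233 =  - 233^1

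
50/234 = 25/117= 0.21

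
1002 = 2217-1215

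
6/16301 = 6/16301 = 0.00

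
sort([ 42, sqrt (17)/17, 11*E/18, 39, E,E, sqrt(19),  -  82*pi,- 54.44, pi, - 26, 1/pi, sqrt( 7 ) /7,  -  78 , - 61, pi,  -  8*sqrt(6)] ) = [ - 82*pi,-78, - 61 ,  -  54.44, - 26, - 8*sqrt( 6),sqrt( 17) /17, 1/pi, sqrt( 7)/7, 11*E/18, E, E,  pi, pi, sqrt(19), 39, 42] 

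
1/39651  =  1/39651  =  0.00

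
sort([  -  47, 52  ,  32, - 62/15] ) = [  -  47, - 62/15,32,52 ] 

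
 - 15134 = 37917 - 53051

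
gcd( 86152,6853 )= 979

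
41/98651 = 41/98651 = 0.00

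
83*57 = 4731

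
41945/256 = 163 + 217/256=163.85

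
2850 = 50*57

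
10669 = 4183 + 6486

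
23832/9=2648 = 2648.00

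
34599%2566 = 1241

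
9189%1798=199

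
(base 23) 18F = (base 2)1011011000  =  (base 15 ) 338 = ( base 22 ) 1B2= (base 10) 728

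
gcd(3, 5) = 1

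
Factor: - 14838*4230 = - 62764740  =  -2^2*3^3* 5^1*47^1*2473^1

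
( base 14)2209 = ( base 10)5889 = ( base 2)1011100000001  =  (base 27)823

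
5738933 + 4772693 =10511626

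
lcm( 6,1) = 6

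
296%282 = 14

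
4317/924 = 4 + 207/308 =4.67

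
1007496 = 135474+872022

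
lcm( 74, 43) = 3182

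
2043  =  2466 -423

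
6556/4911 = 6556/4911 = 1.33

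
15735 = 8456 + 7279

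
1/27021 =1/27021 = 0.00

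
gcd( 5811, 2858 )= 1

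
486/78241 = 486/78241 = 0.01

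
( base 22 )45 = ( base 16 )5D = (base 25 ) 3I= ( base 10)93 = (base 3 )10110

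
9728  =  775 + 8953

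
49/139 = 49/139= 0.35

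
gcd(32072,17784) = 152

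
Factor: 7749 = 3^3 * 7^1*41^1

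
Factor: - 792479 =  - 792479^1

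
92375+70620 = 162995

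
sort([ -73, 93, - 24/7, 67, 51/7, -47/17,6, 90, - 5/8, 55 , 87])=[ - 73, - 24/7, - 47/17, - 5/8, 6,51/7, 55, 67,  87 , 90, 93]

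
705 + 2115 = 2820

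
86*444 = 38184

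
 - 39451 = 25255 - 64706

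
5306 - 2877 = 2429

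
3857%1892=73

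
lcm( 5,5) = 5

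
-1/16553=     -  1 + 16552/16553 = - 0.00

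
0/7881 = 0=0.00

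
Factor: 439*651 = 285789=3^1* 7^1*31^1*439^1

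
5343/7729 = 5343/7729= 0.69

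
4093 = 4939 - 846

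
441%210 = 21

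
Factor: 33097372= 2^2*7^1*11^2*9769^1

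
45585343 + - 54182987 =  - 8597644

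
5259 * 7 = 36813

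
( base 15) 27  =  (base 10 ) 37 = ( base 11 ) 34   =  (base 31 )16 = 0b100101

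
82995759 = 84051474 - 1055715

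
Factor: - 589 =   -  19^1*31^1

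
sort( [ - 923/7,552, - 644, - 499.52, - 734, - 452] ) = [- 734 , - 644, - 499.52, - 452, - 923/7, 552]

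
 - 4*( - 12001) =48004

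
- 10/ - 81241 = 10/81241 = 0.00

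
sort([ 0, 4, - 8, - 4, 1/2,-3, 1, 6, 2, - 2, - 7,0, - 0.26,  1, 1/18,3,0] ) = [ - 8, - 7, - 4, - 3, - 2, - 0.26,  0, 0,0, 1/18, 1/2,1, 1,2,3 , 4, 6 ]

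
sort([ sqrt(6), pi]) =[ sqrt( 6),  pi] 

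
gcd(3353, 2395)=479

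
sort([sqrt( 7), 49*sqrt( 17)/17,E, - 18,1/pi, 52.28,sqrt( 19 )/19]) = [ - 18,sqrt(19) /19, 1/pi,sqrt( 7),E,49*sqrt (17)/17 , 52.28]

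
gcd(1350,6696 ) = 54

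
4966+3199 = 8165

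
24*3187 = 76488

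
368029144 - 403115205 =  - 35086061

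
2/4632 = 1/2316=0.00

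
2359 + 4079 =6438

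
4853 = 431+4422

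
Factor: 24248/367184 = 7/106 = 2^(-1 )*7^1*53^(  -  1)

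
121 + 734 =855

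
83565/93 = 27855/31=   898.55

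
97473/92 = 1059 + 45/92=1059.49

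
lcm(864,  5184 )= 5184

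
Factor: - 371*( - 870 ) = 2^1 * 3^1 * 5^1*7^1 * 29^1*53^1=322770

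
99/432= 11/48 = 0.23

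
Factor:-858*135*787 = - 2^1*3^4*5^1 * 11^1 * 13^1*787^1 = - 91158210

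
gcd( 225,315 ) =45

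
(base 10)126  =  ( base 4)1332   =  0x7e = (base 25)51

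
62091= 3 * 20697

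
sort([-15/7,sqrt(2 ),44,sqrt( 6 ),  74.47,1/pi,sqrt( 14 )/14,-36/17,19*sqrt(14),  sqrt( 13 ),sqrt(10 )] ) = [ - 15/7,-36/17, sqrt(14 )/14, 1/pi, sqrt ( 2 ),sqrt( 6 ),sqrt( 10),sqrt(13), 44, 19  *  sqrt( 14) , 74.47]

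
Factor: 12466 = 2^1*23^1*271^1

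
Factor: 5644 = 2^2*17^1*83^1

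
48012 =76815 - 28803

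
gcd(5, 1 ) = 1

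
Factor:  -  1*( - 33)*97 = 3201 = 3^1*11^1*97^1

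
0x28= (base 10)40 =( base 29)1b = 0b101000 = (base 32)18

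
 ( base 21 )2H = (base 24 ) 2b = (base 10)59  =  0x3b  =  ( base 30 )1T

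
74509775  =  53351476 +21158299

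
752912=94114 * 8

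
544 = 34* 16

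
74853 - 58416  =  16437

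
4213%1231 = 520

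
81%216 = 81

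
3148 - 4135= - 987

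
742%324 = 94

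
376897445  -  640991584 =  - 264094139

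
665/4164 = 665/4164  =  0.16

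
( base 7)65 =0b101111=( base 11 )43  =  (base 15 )32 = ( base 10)47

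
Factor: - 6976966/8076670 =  - 5^(-1)*7^ ( - 2 )*53^( - 1) * 139^1 * 311^( -1 )*25097^1 =- 3488483/4038335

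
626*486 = 304236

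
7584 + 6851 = 14435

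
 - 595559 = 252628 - 848187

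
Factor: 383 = 383^1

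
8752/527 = 16 + 320/527  =  16.61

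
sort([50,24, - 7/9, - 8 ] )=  [- 8,-7/9, 24,50] 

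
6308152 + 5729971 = 12038123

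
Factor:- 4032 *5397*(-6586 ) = 2^7 * 3^3*7^2*37^1 * 89^1*257^1=143315996544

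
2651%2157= 494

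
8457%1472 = 1097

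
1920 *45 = 86400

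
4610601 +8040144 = 12650745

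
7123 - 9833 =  - 2710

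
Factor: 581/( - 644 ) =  - 2^( - 2)*23^( - 1 )*83^1 = -83/92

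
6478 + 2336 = 8814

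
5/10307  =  5/10307 = 0.00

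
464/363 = 464/363 = 1.28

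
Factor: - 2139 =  - 3^1*23^1*31^1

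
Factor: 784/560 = 7/5 = 5^( - 1)*7^1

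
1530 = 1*1530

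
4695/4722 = 1565/1574 = 0.99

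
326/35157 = 326/35157  =  0.01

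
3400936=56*60731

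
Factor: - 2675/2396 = -2^( - 2)*5^2 * 107^1*599^(-1 )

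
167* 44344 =7405448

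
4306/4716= 2153/2358 = 0.91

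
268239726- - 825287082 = 1093526808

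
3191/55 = 3191/55 = 58.02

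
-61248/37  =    -  1656+24/37 =-  1655.35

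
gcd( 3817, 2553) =1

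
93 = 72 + 21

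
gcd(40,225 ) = 5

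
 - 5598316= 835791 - 6434107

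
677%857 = 677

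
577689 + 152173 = 729862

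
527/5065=527/5065 = 0.10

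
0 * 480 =0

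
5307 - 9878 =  -4571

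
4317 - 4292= 25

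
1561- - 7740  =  9301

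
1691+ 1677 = 3368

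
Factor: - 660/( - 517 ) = 60/47 = 2^2*3^1 * 5^1*47^(  -  1)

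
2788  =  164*17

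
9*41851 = 376659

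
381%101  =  78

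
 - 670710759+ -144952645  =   - 815663404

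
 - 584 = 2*( - 292)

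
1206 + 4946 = 6152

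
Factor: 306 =2^1 * 3^2 * 17^1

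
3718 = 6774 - 3056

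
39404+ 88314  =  127718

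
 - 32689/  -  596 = 54  +  505/596 = 54.85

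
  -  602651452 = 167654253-770305705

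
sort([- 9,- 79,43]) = [-79 , - 9,43]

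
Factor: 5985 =3^2*5^1*7^1 * 19^1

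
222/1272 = 37/212= 0.17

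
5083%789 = 349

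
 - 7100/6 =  - 3550/3 = -1183.33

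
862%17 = 12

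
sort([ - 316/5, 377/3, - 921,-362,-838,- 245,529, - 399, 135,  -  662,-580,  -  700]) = [ - 921,  -  838, - 700, - 662, - 580,-399, - 362, - 245,  -  316/5,377/3,135,529] 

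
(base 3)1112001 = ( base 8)2124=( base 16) 454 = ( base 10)1108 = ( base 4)101110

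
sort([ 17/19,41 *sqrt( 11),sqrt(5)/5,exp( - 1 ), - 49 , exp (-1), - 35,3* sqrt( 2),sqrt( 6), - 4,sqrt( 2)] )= [ - 49 , - 35,-4,exp (-1 ), exp( - 1 ), sqrt(5)/5,17/19, sqrt (2) , sqrt( 6 ), 3*sqrt(2 ),41*sqrt( 11 ) ]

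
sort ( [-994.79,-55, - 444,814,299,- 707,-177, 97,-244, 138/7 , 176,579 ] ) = [- 994.79, - 707, - 444, - 244, - 177, - 55,138/7,97,176,299,579, 814 ] 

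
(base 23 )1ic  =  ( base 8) 1673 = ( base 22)1L9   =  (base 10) 955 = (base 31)UP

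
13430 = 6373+7057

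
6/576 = 1/96 = 0.01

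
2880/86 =33+21/43 = 33.49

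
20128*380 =7648640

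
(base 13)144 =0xe1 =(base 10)225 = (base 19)bg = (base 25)90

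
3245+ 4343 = 7588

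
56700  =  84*675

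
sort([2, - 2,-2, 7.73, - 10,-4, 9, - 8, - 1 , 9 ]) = [ - 10, - 8, - 4,- 2 , - 2, - 1, 2, 7.73 , 9,9] 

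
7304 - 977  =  6327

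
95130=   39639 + 55491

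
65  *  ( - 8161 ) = - 530465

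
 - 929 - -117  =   - 812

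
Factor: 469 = 7^1* 67^1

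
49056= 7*7008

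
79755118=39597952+40157166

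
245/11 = 22  +  3/11 = 22.27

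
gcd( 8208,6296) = 8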